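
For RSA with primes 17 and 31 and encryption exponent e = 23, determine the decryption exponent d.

Step 1: n = 17 * 31 = 527.
Step 2: phi(n) = 16 * 30 = 480.
Step 3: Find d such that 23 * d = 1 (mod 480).
Step 4: d = 23^(-1) mod 480 = 167.
Verification: 23 * 167 = 3841 = 8 * 480 + 1.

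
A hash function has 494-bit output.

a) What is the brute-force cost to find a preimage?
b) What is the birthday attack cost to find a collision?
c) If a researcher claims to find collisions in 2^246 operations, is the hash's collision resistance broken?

Step 1: Preimage resistance requires brute-force of 2^494 operations.
Step 2: Collision resistance (birthday bound) = 2^(494/2) = 2^247.
Step 3: The claimed attack costs 2^246 operations.
Step 4: Since 2^246 < 2^247, the claimed attack beats the generic birthday bound, so collision resistance is broken.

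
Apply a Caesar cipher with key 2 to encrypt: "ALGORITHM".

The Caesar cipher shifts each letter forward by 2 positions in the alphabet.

Step 1: For each letter, shift forward by 2 positions (mod 26).
  A (position 0) -> position (0+2) mod 26 = 2 -> C
  L (position 11) -> position (11+2) mod 26 = 13 -> N
  G (position 6) -> position (6+2) mod 26 = 8 -> I
  O (position 14) -> position (14+2) mod 26 = 16 -> Q
  R (position 17) -> position (17+2) mod 26 = 19 -> T
  I (position 8) -> position (8+2) mod 26 = 10 -> K
  T (position 19) -> position (19+2) mod 26 = 21 -> V
  H (position 7) -> position (7+2) mod 26 = 9 -> J
  M (position 12) -> position (12+2) mod 26 = 14 -> O
Result: CNIQTKVJO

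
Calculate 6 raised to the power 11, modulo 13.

Step 1: Compute 6^11 mod 13 step by step, reducing modulo 13 at each step.
  6^1 mod 13 = 6
  6^2 mod 13 = (6 * 6) mod 13 = 10
  6^3 mod 13 = (10 * 6) mod 13 = 8
  6^4 mod 13 = (8 * 6) mod 13 = 9
  6^5 mod 13 = (9 * 6) mod 13 = 2
  6^6 mod 13 = (2 * 6) mod 13 = 12
  6^7 mod 13 = (12 * 6) mod 13 = 7
  6^8 mod 13 = (7 * 6) mod 13 = 3
  6^9 mod 13 = (3 * 6) mod 13 = 5
  6^10 mod 13 = (5 * 6) mod 13 = 4
  6^11 mod 13 = (4 * 6) mod 13 = 11
Step 2: Result = 11.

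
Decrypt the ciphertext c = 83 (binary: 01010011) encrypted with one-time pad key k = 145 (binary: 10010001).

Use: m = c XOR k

Step 1: XOR ciphertext with key:
  Ciphertext: 01010011
  Key:        10010001
  XOR:        11000010
Step 2: Plaintext = 11000010 = 194 in decimal.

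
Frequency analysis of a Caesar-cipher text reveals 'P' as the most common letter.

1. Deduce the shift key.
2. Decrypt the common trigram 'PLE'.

Step 1: In English, 'E' is the most frequent letter (12.7%).
Step 2: The most frequent ciphertext letter is 'P' (position 15).
Step 3: Shift = (15 - 4) mod 26 = 11.
Step 4: Decrypt 'PLE' by shifting back 11:
  P -> E
  L -> A
  E -> T
Step 5: 'PLE' decrypts to 'EAT'.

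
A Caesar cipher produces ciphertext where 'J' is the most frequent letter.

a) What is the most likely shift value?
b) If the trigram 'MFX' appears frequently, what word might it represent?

Step 1: In English, 'E' is the most frequent letter (12.7%).
Step 2: The most frequent ciphertext letter is 'J' (position 9).
Step 3: Shift = (9 - 4) mod 26 = 5.
Step 4: Decrypt 'MFX' by shifting back 5:
  M -> H
  F -> A
  X -> S
Step 5: 'MFX' decrypts to 'HAS'.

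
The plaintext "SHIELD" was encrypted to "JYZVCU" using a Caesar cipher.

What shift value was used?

Step 1: Compare first letters: S (position 18) -> J (position 9).
Step 2: Shift = (9 - 18) mod 26 = 17.
The shift value is 17.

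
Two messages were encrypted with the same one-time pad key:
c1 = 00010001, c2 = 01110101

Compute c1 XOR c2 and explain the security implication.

Step 1: c1 XOR c2 = (m1 XOR k) XOR (m2 XOR k).
Step 2: By XOR associativity/commutativity: = m1 XOR m2 XOR k XOR k = m1 XOR m2.
Step 3: 00010001 XOR 01110101 = 01100100 = 100.
Step 4: The key cancels out! An attacker learns m1 XOR m2 = 100, revealing the relationship between plaintexts.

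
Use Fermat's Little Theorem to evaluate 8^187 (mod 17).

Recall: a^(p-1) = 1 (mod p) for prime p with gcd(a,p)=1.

Step 1: Since 17 is prime, by Fermat's Little Theorem: 8^16 = 1 (mod 17).
Step 2: Reduce exponent: 187 mod 16 = 11.
Step 3: So 8^187 = 8^11 (mod 17).
Step 4: 8^11 mod 17 = 2.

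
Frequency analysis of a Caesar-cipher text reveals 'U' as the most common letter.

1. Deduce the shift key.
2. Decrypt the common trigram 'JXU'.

Step 1: In English, 'E' is the most frequent letter (12.7%).
Step 2: The most frequent ciphertext letter is 'U' (position 20).
Step 3: Shift = (20 - 4) mod 26 = 16.
Step 4: Decrypt 'JXU' by shifting back 16:
  J -> T
  X -> H
  U -> E
Step 5: 'JXU' decrypts to 'THE'.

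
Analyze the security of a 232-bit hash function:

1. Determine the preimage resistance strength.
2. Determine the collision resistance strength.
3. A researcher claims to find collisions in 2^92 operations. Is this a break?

Step 1: Preimage resistance requires brute-force of 2^232 operations.
Step 2: Collision resistance (birthday bound) = 2^(232/2) = 2^116.
Step 3: The claimed attack costs 2^92 operations.
Step 4: Since 2^92 < 2^116, the claimed attack beats the generic birthday bound, so collision resistance is broken.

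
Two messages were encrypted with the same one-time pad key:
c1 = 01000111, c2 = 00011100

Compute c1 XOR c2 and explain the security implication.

Step 1: c1 XOR c2 = (m1 XOR k) XOR (m2 XOR k).
Step 2: By XOR associativity/commutativity: = m1 XOR m2 XOR k XOR k = m1 XOR m2.
Step 3: 01000111 XOR 00011100 = 01011011 = 91.
Step 4: The key cancels out! An attacker learns m1 XOR m2 = 91, revealing the relationship between plaintexts.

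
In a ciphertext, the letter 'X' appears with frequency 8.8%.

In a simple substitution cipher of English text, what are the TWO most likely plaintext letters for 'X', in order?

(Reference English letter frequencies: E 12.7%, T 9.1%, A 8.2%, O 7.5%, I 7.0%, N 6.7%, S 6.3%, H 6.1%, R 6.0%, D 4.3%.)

Step 1: Observed frequency of 'X' is 8.8%.
Step 2: Compute distances to each reference frequency and sort:
  T (9.1%): difference = 0.3% <-- BEST
  A (8.2%): difference = 0.6% <-- RUNNER-UP
  O (7.5%): difference = 1.3%
  I (7.0%): difference = 1.8%
  N (6.7%): difference = 2.1%
Step 3: Most likely is 'T' (9.1%, diff 0.3%); second most likely is 'A' (8.2%, diff 0.6%).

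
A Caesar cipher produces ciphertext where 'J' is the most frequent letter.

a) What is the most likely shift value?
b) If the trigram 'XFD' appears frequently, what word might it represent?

Step 1: In English, 'E' is the most frequent letter (12.7%).
Step 2: The most frequent ciphertext letter is 'J' (position 9).
Step 3: Shift = (9 - 4) mod 26 = 5.
Step 4: Decrypt 'XFD' by shifting back 5:
  X -> S
  F -> A
  D -> Y
Step 5: 'XFD' decrypts to 'SAY'.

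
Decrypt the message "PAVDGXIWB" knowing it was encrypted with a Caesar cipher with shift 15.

Step 1: Reverse the shift by subtracting 15 from each letter position.
  P (position 15) -> position (15-15) mod 26 = 0 -> A
  A (position 0) -> position (0-15) mod 26 = 11 -> L
  V (position 21) -> position (21-15) mod 26 = 6 -> G
  D (position 3) -> position (3-15) mod 26 = 14 -> O
  G (position 6) -> position (6-15) mod 26 = 17 -> R
  X (position 23) -> position (23-15) mod 26 = 8 -> I
  I (position 8) -> position (8-15) mod 26 = 19 -> T
  W (position 22) -> position (22-15) mod 26 = 7 -> H
  B (position 1) -> position (1-15) mod 26 = 12 -> M
Decrypted message: ALGORITHM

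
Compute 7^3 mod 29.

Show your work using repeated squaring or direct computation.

Step 1: Compute 7^3 mod 29 step by step, reducing modulo 29 at each step.
  7^1 mod 29 = 7
  7^2 mod 29 = (7 * 7) mod 29 = 20
  7^3 mod 29 = (20 * 7) mod 29 = 24
Step 2: Result = 24.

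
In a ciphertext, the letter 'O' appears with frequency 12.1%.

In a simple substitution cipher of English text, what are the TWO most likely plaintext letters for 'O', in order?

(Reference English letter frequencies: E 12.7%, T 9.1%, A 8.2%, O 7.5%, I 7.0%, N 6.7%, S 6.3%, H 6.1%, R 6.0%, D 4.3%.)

Step 1: Observed frequency of 'O' is 12.1%.
Step 2: Compute distances to each reference frequency and sort:
  E (12.7%): difference = 0.6% <-- BEST
  T (9.1%): difference = 3.0% <-- RUNNER-UP
  A (8.2%): difference = 3.9%
  O (7.5%): difference = 4.6%
  I (7.0%): difference = 5.1%
Step 3: Most likely is 'E' (12.7%, diff 0.6%); second most likely is 'T' (9.1%, diff 3.0%).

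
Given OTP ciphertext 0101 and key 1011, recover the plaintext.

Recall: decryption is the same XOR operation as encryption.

Step 1: XOR ciphertext with key:
  Ciphertext: 0101
  Key:        1011
  XOR:        1110
Step 2: Plaintext = 1110 = 14 in decimal.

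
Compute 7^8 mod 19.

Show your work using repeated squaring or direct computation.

Step 1: Compute 7^8 mod 19 step by step, reducing modulo 19 at each step.
  7^1 mod 19 = 7
  7^2 mod 19 = (7 * 7) mod 19 = 11
  7^3 mod 19 = (11 * 7) mod 19 = 1
  7^4 mod 19 = (1 * 7) mod 19 = 7
  7^5 mod 19 = (7 * 7) mod 19 = 11
  7^6 mod 19 = (11 * 7) mod 19 = 1
  7^7 mod 19 = (1 * 7) mod 19 = 7
  7^8 mod 19 = (7 * 7) mod 19 = 11
Step 2: Result = 11.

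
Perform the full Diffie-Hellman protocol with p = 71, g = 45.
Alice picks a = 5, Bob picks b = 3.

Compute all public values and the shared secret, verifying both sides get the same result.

Step 1: A = g^a mod p = 45^5 mod 71 = 48.
Step 2: B = g^b mod p = 45^3 mod 71 = 32.
Step 3: Alice computes s = B^a mod p = 32^5 mod 71 = 45.
Step 4: Bob computes s = A^b mod p = 48^3 mod 71 = 45.
Both sides agree: shared secret = 45.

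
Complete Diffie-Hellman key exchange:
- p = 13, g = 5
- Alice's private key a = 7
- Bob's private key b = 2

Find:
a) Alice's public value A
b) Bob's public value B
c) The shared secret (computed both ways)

Step 1: A = g^a mod p = 5^7 mod 13 = 8.
Step 2: B = g^b mod p = 5^2 mod 13 = 12.
Step 3: Alice computes s = B^a mod p = 12^7 mod 13 = 12.
Step 4: Bob computes s = A^b mod p = 8^2 mod 13 = 12.
Both sides agree: shared secret = 12.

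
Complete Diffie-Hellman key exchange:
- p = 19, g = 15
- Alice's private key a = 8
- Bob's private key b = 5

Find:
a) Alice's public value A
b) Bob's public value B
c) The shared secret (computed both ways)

Step 1: A = g^a mod p = 15^8 mod 19 = 5.
Step 2: B = g^b mod p = 15^5 mod 19 = 2.
Step 3: Alice computes s = B^a mod p = 2^8 mod 19 = 9.
Step 4: Bob computes s = A^b mod p = 5^5 mod 19 = 9.
Both sides agree: shared secret = 9.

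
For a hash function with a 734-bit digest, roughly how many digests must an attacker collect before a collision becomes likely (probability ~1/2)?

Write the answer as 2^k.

Step 1: The birthday paradox gives collision probability ~50% after sqrt(2^n) = 2^(n/2) hashes.
Step 2: For 734-bit output: 2^(734/2) = 2^367.
Step 3: Approximately 2^367 hash computations needed.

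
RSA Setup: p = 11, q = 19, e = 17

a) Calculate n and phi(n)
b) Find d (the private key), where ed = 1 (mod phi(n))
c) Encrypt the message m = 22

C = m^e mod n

Step 1: n = 11 * 19 = 209.
Step 2: phi(n) = (11-1)(19-1) = 10 * 18 = 180.
Step 3: Find d = 17^(-1) mod 180 = 53.
  Verify: 17 * 53 = 901 = 1 (mod 180).
Step 4: C = 22^17 mod 209 = 165.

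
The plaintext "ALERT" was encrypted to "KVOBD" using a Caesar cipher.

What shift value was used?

Step 1: Compare first letters: A (position 0) -> K (position 10).
Step 2: Shift = (10 - 0) mod 26 = 10.
The shift value is 10.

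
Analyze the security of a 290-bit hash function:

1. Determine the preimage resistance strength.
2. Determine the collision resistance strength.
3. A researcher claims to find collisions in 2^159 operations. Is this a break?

Step 1: Preimage resistance requires brute-force of 2^290 operations.
Step 2: Collision resistance (birthday bound) = 2^(290/2) = 2^145.
Step 3: The claimed attack costs 2^159 operations.
Step 4: Since 2^159 >= 2^145, the claimed attack is no faster than the generic birthday attack, so this does not break collision resistance.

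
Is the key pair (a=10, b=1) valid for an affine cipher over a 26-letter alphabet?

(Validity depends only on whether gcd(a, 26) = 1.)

Step 1: Compute gcd(10, 26).
Step 2: gcd(10, 26) = 2.
Since gcd = 2 != 1, 10 shares a common factor with 26, so it cannot be used.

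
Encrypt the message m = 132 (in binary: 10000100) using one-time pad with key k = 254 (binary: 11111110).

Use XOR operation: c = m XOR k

Step 1: Write out the XOR operation bit by bit:
  Message: 10000100
  Key:     11111110
  XOR:     01111010
Step 2: Convert to decimal: 01111010 = 122.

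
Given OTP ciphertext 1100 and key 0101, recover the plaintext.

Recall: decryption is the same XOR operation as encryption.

Step 1: XOR ciphertext with key:
  Ciphertext: 1100
  Key:        0101
  XOR:        1001
Step 2: Plaintext = 1001 = 9 in decimal.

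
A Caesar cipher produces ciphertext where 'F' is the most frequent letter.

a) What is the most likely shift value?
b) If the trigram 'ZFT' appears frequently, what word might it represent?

Step 1: In English, 'E' is the most frequent letter (12.7%).
Step 2: The most frequent ciphertext letter is 'F' (position 5).
Step 3: Shift = (5 - 4) mod 26 = 1.
Step 4: Decrypt 'ZFT' by shifting back 1:
  Z -> Y
  F -> E
  T -> S
Step 5: 'ZFT' decrypts to 'YES'.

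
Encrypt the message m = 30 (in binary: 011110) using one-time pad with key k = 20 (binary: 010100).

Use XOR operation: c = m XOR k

Step 1: Write out the XOR operation bit by bit:
  Message: 011110
  Key:     010100
  XOR:     001010
Step 2: Convert to decimal: 001010 = 10.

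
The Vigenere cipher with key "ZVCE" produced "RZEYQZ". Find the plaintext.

Step 1: Extend key: ZVCEZV
Step 2: Decrypt each letter (c - k) mod 26:
  R(17) - Z(25) = (17-25) mod 26 = 18 = S
  Z(25) - V(21) = (25-21) mod 26 = 4 = E
  E(4) - C(2) = (4-2) mod 26 = 2 = C
  Y(24) - E(4) = (24-4) mod 26 = 20 = U
  Q(16) - Z(25) = (16-25) mod 26 = 17 = R
  Z(25) - V(21) = (25-21) mod 26 = 4 = E
Plaintext: SECURE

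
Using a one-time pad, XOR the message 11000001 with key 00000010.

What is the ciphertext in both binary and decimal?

Step 1: Write out the XOR operation bit by bit:
  Message: 11000001
  Key:     00000010
  XOR:     11000011
Step 2: Convert to decimal: 11000011 = 195.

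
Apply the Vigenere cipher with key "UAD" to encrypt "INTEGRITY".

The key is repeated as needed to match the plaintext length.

Step 1: Repeat key to match plaintext length:
  Plaintext: INTEGRITY
  Key:       UADUADUAD
Step 2: Encrypt each letter:
  I(8) + U(20) = (8+20) mod 26 = 2 = C
  N(13) + A(0) = (13+0) mod 26 = 13 = N
  T(19) + D(3) = (19+3) mod 26 = 22 = W
  E(4) + U(20) = (4+20) mod 26 = 24 = Y
  G(6) + A(0) = (6+0) mod 26 = 6 = G
  R(17) + D(3) = (17+3) mod 26 = 20 = U
  I(8) + U(20) = (8+20) mod 26 = 2 = C
  T(19) + A(0) = (19+0) mod 26 = 19 = T
  Y(24) + D(3) = (24+3) mod 26 = 1 = B
Ciphertext: CNWYGUCTB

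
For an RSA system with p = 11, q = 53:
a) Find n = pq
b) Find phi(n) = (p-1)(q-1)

Step 1: n = p * q = 11 * 53 = 583.
Step 2: phi(n) = (p-1)(q-1) = 10 * 52 = 520.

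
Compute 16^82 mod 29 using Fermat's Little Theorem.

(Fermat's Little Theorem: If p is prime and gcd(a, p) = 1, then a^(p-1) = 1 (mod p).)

Step 1: Since 29 is prime, by Fermat's Little Theorem: 16^28 = 1 (mod 29).
Step 2: Reduce exponent: 82 mod 28 = 26.
Step 3: So 16^82 = 16^26 (mod 29).
Step 4: 16^26 mod 29 = 23.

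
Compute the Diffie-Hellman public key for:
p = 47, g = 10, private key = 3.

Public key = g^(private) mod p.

Step 1: A = g^a mod p = 10^3 mod 47.
  10^1 mod 47 = 10
  10^2 mod 47 = (10 * 10) mod 47 = 6
  10^3 mod 47 = (6 * 10) mod 47 = 13
Result: A = 13.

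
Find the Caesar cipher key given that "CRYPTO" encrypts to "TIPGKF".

Step 1: Compare first letters: C (position 2) -> T (position 19).
Step 2: Shift = (19 - 2) mod 26 = 17.
The shift value is 17.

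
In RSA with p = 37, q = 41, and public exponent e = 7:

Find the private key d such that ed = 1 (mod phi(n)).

Step 1: n = 37 * 41 = 1517.
Step 2: phi(n) = 36 * 40 = 1440.
Step 3: Find d such that 7 * d = 1 (mod 1440).
Step 4: d = 7^(-1) mod 1440 = 823.
Verification: 7 * 823 = 5761 = 4 * 1440 + 1.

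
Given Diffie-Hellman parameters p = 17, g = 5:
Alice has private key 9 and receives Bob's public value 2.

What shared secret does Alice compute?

Step 1: s = B^a mod p = 2^9 mod 17.
  2^1 mod 17 = 2
  2^2 mod 17 = (2 * 2) mod 17 = 4
  2^3 mod 17 = (4 * 2) mod 17 = 8
  2^4 mod 17 = (8 * 2) mod 17 = 16
  2^5 mod 17 = (16 * 2) mod 17 = 15
  2^6 mod 17 = (15 * 2) mod 17 = 13
  2^7 mod 17 = (13 * 2) mod 17 = 9
  2^8 mod 17 = (9 * 2) mod 17 = 1
  2^9 mod 17 = (1 * 2) mod 17 = 2
Result: shared secret = 2.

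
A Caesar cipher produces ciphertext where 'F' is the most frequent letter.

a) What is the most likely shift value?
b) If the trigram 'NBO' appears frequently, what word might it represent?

Step 1: In English, 'E' is the most frequent letter (12.7%).
Step 2: The most frequent ciphertext letter is 'F' (position 5).
Step 3: Shift = (5 - 4) mod 26 = 1.
Step 4: Decrypt 'NBO' by shifting back 1:
  N -> M
  B -> A
  O -> N
Step 5: 'NBO' decrypts to 'MAN'.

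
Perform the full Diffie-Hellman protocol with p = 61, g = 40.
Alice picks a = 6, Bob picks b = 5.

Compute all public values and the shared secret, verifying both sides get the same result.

Step 1: A = g^a mod p = 40^6 mod 61 = 60.
Step 2: B = g^b mod p = 40^5 mod 61 = 32.
Step 3: Alice computes s = B^a mod p = 32^6 mod 61 = 60.
Step 4: Bob computes s = A^b mod p = 60^5 mod 61 = 60.
Both sides agree: shared secret = 60.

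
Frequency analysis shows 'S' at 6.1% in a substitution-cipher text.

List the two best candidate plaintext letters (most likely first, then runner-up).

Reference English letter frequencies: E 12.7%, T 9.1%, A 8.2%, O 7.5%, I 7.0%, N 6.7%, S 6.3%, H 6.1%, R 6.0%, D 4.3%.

Step 1: Observed frequency of 'S' is 6.1%.
Step 2: Compute distances to each reference frequency and sort:
  H (6.1%): difference = 0.0% <-- BEST
  R (6.0%): difference = 0.1% <-- RUNNER-UP
  S (6.3%): difference = 0.2%
  N (6.7%): difference = 0.6%
  I (7.0%): difference = 0.9%
Step 3: Most likely is 'H' (6.1%, diff 0.0%); second most likely is 'R' (6.0%, diff 0.1%).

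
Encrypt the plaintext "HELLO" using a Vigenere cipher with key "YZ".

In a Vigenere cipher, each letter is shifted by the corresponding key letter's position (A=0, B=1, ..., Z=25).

Step 1: Repeat key to match plaintext length:
  Plaintext: HELLO
  Key:       YZYZY
Step 2: Encrypt each letter:
  H(7) + Y(24) = (7+24) mod 26 = 5 = F
  E(4) + Z(25) = (4+25) mod 26 = 3 = D
  L(11) + Y(24) = (11+24) mod 26 = 9 = J
  L(11) + Z(25) = (11+25) mod 26 = 10 = K
  O(14) + Y(24) = (14+24) mod 26 = 12 = M
Ciphertext: FDJKM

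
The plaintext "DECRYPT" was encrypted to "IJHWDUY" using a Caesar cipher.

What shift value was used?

Step 1: Compare first letters: D (position 3) -> I (position 8).
Step 2: Shift = (8 - 3) mod 26 = 5.
The shift value is 5.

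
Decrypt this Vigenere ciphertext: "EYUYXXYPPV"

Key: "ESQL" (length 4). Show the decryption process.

Step 1: Key 'ESQL' has length 4. Extended key: ESQLESQLES
Step 2: Decrypt each position:
  E(4) - E(4) = 0 = A
  Y(24) - S(18) = 6 = G
  U(20) - Q(16) = 4 = E
  Y(24) - L(11) = 13 = N
  X(23) - E(4) = 19 = T
  X(23) - S(18) = 5 = F
  Y(24) - Q(16) = 8 = I
  P(15) - L(11) = 4 = E
  P(15) - E(4) = 11 = L
  V(21) - S(18) = 3 = D
Plaintext: AGENTFIELD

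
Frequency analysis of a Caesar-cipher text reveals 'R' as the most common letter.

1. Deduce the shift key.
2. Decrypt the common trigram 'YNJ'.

Step 1: In English, 'E' is the most frequent letter (12.7%).
Step 2: The most frequent ciphertext letter is 'R' (position 17).
Step 3: Shift = (17 - 4) mod 26 = 13.
Step 4: Decrypt 'YNJ' by shifting back 13:
  Y -> L
  N -> A
  J -> W
Step 5: 'YNJ' decrypts to 'LAW'.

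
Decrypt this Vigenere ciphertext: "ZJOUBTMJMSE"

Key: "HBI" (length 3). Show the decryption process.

Step 1: Key 'HBI' has length 3. Extended key: HBIHBIHBIHB
Step 2: Decrypt each position:
  Z(25) - H(7) = 18 = S
  J(9) - B(1) = 8 = I
  O(14) - I(8) = 6 = G
  U(20) - H(7) = 13 = N
  B(1) - B(1) = 0 = A
  T(19) - I(8) = 11 = L
  M(12) - H(7) = 5 = F
  J(9) - B(1) = 8 = I
  M(12) - I(8) = 4 = E
  S(18) - H(7) = 11 = L
  E(4) - B(1) = 3 = D
Plaintext: SIGNALFIELD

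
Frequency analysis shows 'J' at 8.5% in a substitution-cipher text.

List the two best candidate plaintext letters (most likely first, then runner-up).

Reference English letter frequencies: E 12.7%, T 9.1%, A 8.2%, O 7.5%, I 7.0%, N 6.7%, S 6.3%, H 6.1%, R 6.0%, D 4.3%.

Step 1: Observed frequency of 'J' is 8.5%.
Step 2: Compute distances to each reference frequency and sort:
  A (8.2%): difference = 0.3% <-- BEST
  T (9.1%): difference = 0.6% <-- RUNNER-UP
  O (7.5%): difference = 1.0%
  I (7.0%): difference = 1.5%
  N (6.7%): difference = 1.8%
Step 3: Most likely is 'A' (8.2%, diff 0.3%); second most likely is 'T' (9.1%, diff 0.6%).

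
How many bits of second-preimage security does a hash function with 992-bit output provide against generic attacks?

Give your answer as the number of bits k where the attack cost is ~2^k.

Step 1: The hash has a 992-bit output.
Step 2: Second-preimage resistance means: given a specific input x, it should be infeasible to find a different y with h(y) = h(x).
With a 992-bit output, a generic search for a second preimage costs about 2^992 evaluations (each trial matches the fixed target with probability 2^-992).
Step 3: Security level = 992 bits.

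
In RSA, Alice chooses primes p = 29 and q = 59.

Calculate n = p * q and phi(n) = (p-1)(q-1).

Step 1: n = p * q = 29 * 59 = 1711.
Step 2: phi(n) = (p-1)(q-1) = 28 * 58 = 1624.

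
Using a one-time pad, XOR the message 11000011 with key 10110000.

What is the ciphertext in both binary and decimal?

Step 1: Write out the XOR operation bit by bit:
  Message: 11000011
  Key:     10110000
  XOR:     01110011
Step 2: Convert to decimal: 01110011 = 115.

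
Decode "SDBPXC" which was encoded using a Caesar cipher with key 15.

Step 1: Reverse the shift by subtracting 15 from each letter position.
  S (position 18) -> position (18-15) mod 26 = 3 -> D
  D (position 3) -> position (3-15) mod 26 = 14 -> O
  B (position 1) -> position (1-15) mod 26 = 12 -> M
  P (position 15) -> position (15-15) mod 26 = 0 -> A
  X (position 23) -> position (23-15) mod 26 = 8 -> I
  C (position 2) -> position (2-15) mod 26 = 13 -> N
Decrypted message: DOMAIN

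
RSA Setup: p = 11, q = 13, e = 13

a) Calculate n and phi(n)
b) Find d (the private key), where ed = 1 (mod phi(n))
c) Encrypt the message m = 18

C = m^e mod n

Step 1: n = 11 * 13 = 143.
Step 2: phi(n) = (11-1)(13-1) = 10 * 12 = 120.
Step 3: Find d = 13^(-1) mod 120 = 37.
  Verify: 13 * 37 = 481 = 1 (mod 120).
Step 4: C = 18^13 mod 143 = 57.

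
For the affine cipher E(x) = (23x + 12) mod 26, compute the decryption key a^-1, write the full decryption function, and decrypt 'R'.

Step 1: Find a^-1, the modular inverse of 23 mod 26.
Step 2: We need 23 * a^-1 = 1 (mod 26).
Step 3: 23 * 17 = 391 = 15 * 26 + 1, so a^-1 = 17.
Step 4: D(y) = 17(y - 12) mod 26.
Step 5: Apply to 'R' (y = 17): D(17) = 17 * (17 - 12) mod 26 = 17 * 5 mod 26 = 7 -> 'H'.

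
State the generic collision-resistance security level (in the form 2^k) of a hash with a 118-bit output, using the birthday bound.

Step 1: The birthday paradox gives collision probability ~50% after sqrt(2^n) = 2^(n/2) hashes.
Step 2: For 118-bit output: 2^(118/2) = 2^59.
Step 3: Approximately 2^59 hash computations needed.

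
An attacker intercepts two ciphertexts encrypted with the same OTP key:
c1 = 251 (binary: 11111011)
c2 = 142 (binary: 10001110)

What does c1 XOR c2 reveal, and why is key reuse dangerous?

Step 1: c1 XOR c2 = (m1 XOR k) XOR (m2 XOR k).
Step 2: By XOR associativity/commutativity: = m1 XOR m2 XOR k XOR k = m1 XOR m2.
Step 3: 11111011 XOR 10001110 = 01110101 = 117.
Step 4: The key cancels out! An attacker learns m1 XOR m2 = 117, revealing the relationship between plaintexts.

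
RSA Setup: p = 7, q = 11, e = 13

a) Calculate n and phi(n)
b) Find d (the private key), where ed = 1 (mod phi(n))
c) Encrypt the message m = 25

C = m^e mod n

Step 1: n = 7 * 11 = 77.
Step 2: phi(n) = (7-1)(11-1) = 6 * 10 = 60.
Step 3: Find d = 13^(-1) mod 60 = 37.
  Verify: 13 * 37 = 481 = 1 (mod 60).
Step 4: C = 25^13 mod 77 = 60.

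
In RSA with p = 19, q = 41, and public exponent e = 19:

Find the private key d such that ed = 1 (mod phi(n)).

Step 1: n = 19 * 41 = 779.
Step 2: phi(n) = 18 * 40 = 720.
Step 3: Find d such that 19 * d = 1 (mod 720).
Step 4: d = 19^(-1) mod 720 = 379.
Verification: 19 * 379 = 7201 = 10 * 720 + 1.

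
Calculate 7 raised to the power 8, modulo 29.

Step 1: Compute 7^8 mod 29 step by step, reducing modulo 29 at each step.
  7^1 mod 29 = 7
  7^2 mod 29 = (7 * 7) mod 29 = 20
  7^3 mod 29 = (20 * 7) mod 29 = 24
  7^4 mod 29 = (24 * 7) mod 29 = 23
  7^5 mod 29 = (23 * 7) mod 29 = 16
  7^6 mod 29 = (16 * 7) mod 29 = 25
  7^7 mod 29 = (25 * 7) mod 29 = 1
  7^8 mod 29 = (1 * 7) mod 29 = 7
Step 2: Result = 7.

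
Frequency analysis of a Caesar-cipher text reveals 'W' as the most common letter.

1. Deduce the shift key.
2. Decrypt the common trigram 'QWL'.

Step 1: In English, 'E' is the most frequent letter (12.7%).
Step 2: The most frequent ciphertext letter is 'W' (position 22).
Step 3: Shift = (22 - 4) mod 26 = 18.
Step 4: Decrypt 'QWL' by shifting back 18:
  Q -> Y
  W -> E
  L -> T
Step 5: 'QWL' decrypts to 'YET'.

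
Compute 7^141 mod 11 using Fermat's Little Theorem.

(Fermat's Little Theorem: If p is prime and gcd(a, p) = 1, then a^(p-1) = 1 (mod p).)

Step 1: Since 11 is prime, by Fermat's Little Theorem: 7^10 = 1 (mod 11).
Step 2: Reduce exponent: 141 mod 10 = 1.
Step 3: So 7^141 = 7^1 (mod 11).
Step 4: 7^1 mod 11 = 7.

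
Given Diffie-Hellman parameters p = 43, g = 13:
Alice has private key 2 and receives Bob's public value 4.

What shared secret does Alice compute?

Step 1: s = B^a mod p = 4^2 mod 43.
  4^1 mod 43 = 4
  4^2 mod 43 = (4 * 4) mod 43 = 16
Result: shared secret = 16.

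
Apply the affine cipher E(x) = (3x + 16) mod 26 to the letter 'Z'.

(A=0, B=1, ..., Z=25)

Step 1: Convert 'Z' to number: x = 25.
Step 2: E(25) = (3 * 25 + 16) mod 26 = 91 mod 26 = 13.
Step 3: Convert 13 back to letter: N.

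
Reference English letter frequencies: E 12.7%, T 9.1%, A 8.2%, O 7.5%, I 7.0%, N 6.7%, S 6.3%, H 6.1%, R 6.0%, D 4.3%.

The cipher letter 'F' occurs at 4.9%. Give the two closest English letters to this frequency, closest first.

Step 1: Observed frequency of 'F' is 4.9%.
Step 2: Compute distances to each reference frequency and sort:
  D (4.3%): difference = 0.6% <-- BEST
  R (6.0%): difference = 1.1% <-- RUNNER-UP
  H (6.1%): difference = 1.2%
  S (6.3%): difference = 1.4%
  N (6.7%): difference = 1.8%
Step 3: Most likely is 'D' (4.3%, diff 0.6%); second most likely is 'R' (6.0%, diff 1.1%).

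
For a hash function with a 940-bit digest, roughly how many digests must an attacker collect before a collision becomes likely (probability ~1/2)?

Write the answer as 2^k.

Step 1: The birthday paradox gives collision probability ~50% after sqrt(2^n) = 2^(n/2) hashes.
Step 2: For 940-bit output: 2^(940/2) = 2^470.
Step 3: Approximately 2^470 hash computations needed.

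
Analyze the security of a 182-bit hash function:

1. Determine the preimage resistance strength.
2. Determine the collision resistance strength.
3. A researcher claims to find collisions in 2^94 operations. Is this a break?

Step 1: Preimage resistance requires brute-force of 2^182 operations.
Step 2: Collision resistance (birthday bound) = 2^(182/2) = 2^91.
Step 3: The claimed attack costs 2^94 operations.
Step 4: Since 2^94 >= 2^91, the claimed attack is no faster than the generic birthday attack, so this does not break collision resistance.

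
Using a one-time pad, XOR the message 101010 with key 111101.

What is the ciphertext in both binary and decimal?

Step 1: Write out the XOR operation bit by bit:
  Message: 101010
  Key:     111101
  XOR:     010111
Step 2: Convert to decimal: 010111 = 23.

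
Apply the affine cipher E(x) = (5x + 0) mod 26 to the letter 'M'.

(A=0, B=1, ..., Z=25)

Step 1: Convert 'M' to number: x = 12.
Step 2: E(12) = (5 * 12 + 0) mod 26 = 60 mod 26 = 8.
Step 3: Convert 8 back to letter: I.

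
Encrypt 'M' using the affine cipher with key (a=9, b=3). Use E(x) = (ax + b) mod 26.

Step 1: Convert 'M' to number: x = 12.
Step 2: E(12) = (9 * 12 + 3) mod 26 = 111 mod 26 = 7.
Step 3: Convert 7 back to letter: H.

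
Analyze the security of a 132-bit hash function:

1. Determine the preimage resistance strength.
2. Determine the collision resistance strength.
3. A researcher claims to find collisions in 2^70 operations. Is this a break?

Step 1: Preimage resistance requires brute-force of 2^132 operations.
Step 2: Collision resistance (birthday bound) = 2^(132/2) = 2^66.
Step 3: The claimed attack costs 2^70 operations.
Step 4: Since 2^70 >= 2^66, the claimed attack is no faster than the generic birthday attack, so this does not break collision resistance.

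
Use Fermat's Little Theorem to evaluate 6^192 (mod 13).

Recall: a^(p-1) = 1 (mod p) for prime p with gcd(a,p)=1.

Step 1: Since 13 is prime, by Fermat's Little Theorem: 6^12 = 1 (mod 13).
Step 2: Reduce exponent: 192 mod 12 = 0.
Step 3: So 6^192 = 6^0 (mod 13).
Step 4: 6^0 mod 13 = 1.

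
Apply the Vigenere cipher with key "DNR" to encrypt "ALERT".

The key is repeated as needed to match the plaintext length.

Step 1: Repeat key to match plaintext length:
  Plaintext: ALERT
  Key:       DNRDN
Step 2: Encrypt each letter:
  A(0) + D(3) = (0+3) mod 26 = 3 = D
  L(11) + N(13) = (11+13) mod 26 = 24 = Y
  E(4) + R(17) = (4+17) mod 26 = 21 = V
  R(17) + D(3) = (17+3) mod 26 = 20 = U
  T(19) + N(13) = (19+13) mod 26 = 6 = G
Ciphertext: DYVUG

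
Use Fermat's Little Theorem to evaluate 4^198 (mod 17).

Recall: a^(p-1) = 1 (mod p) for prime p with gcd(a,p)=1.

Step 1: Since 17 is prime, by Fermat's Little Theorem: 4^16 = 1 (mod 17).
Step 2: Reduce exponent: 198 mod 16 = 6.
Step 3: So 4^198 = 4^6 (mod 17).
Step 4: 4^6 mod 17 = 16.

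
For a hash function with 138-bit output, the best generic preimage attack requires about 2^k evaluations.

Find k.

Step 1: The hash has a 138-bit output.
Step 2: Preimage resistance means: given a digest h(x), it should be infeasible to find any input that hashes to it.
With a 138-bit output there are 2^138 possible digests, so a generic brute-force preimage search costs about 2^138 evaluations.
Step 3: Security level = 138 bits.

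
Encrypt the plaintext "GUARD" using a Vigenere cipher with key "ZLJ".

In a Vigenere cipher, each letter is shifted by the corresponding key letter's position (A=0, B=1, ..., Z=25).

Step 1: Repeat key to match plaintext length:
  Plaintext: GUARD
  Key:       ZLJZL
Step 2: Encrypt each letter:
  G(6) + Z(25) = (6+25) mod 26 = 5 = F
  U(20) + L(11) = (20+11) mod 26 = 5 = F
  A(0) + J(9) = (0+9) mod 26 = 9 = J
  R(17) + Z(25) = (17+25) mod 26 = 16 = Q
  D(3) + L(11) = (3+11) mod 26 = 14 = O
Ciphertext: FFJQO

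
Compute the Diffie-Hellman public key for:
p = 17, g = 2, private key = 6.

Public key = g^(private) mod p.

Step 1: A = g^a mod p = 2^6 mod 17.
  2^1 mod 17 = 2
  2^2 mod 17 = (2 * 2) mod 17 = 4
  2^3 mod 17 = (4 * 2) mod 17 = 8
  2^4 mod 17 = (8 * 2) mod 17 = 16
  2^5 mod 17 = (16 * 2) mod 17 = 15
  2^6 mod 17 = (15 * 2) mod 17 = 13
Result: A = 13.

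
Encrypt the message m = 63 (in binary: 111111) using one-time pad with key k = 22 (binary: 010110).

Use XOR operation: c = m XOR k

Step 1: Write out the XOR operation bit by bit:
  Message: 111111
  Key:     010110
  XOR:     101001
Step 2: Convert to decimal: 101001 = 41.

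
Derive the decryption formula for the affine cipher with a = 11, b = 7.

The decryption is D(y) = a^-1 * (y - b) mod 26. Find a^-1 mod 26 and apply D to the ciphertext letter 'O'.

Step 1: Find a^-1, the modular inverse of 11 mod 26.
Step 2: We need 11 * a^-1 = 1 (mod 26).
Step 3: 11 * 19 = 209 = 8 * 26 + 1, so a^-1 = 19.
Step 4: D(y) = 19(y - 7) mod 26.
Step 5: Apply to 'O' (y = 14): D(14) = 19 * (14 - 7) mod 26 = 19 * 7 mod 26 = 3 -> 'D'.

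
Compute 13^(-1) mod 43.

Step 1: We need x such that 13 * x = 1 (mod 43).
Step 2: Using the extended Euclidean algorithm or trial:
  13 * 10 = 130 = 3 * 43 + 1.
Step 3: Since 130 mod 43 = 1, the inverse is x = 10.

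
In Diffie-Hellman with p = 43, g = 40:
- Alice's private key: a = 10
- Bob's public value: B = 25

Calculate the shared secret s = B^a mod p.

Step 1: s = B^a mod p = 25^10 mod 43.
  25^1 mod 43 = 25
  25^2 mod 43 = (25 * 25) mod 43 = 23
  25^3 mod 43 = (23 * 25) mod 43 = 16
  25^4 mod 43 = (16 * 25) mod 43 = 13
  25^5 mod 43 = (13 * 25) mod 43 = 24
  25^6 mod 43 = (24 * 25) mod 43 = 41
  25^7 mod 43 = (41 * 25) mod 43 = 36
  25^8 mod 43 = (36 * 25) mod 43 = 40
  25^9 mod 43 = (40 * 25) mod 43 = 11
  25^10 mod 43 = (11 * 25) mod 43 = 17
Result: shared secret = 17.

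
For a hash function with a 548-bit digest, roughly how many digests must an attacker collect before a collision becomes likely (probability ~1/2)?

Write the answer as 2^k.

Step 1: The birthday paradox gives collision probability ~50% after sqrt(2^n) = 2^(n/2) hashes.
Step 2: For 548-bit output: 2^(548/2) = 2^274.
Step 3: Approximately 2^274 hash computations needed.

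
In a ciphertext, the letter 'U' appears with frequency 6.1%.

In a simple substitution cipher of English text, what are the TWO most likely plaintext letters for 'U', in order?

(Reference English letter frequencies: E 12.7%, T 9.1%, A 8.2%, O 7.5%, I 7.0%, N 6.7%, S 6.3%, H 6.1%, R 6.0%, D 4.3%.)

Step 1: Observed frequency of 'U' is 6.1%.
Step 2: Compute distances to each reference frequency and sort:
  H (6.1%): difference = 0.0% <-- BEST
  R (6.0%): difference = 0.1% <-- RUNNER-UP
  S (6.3%): difference = 0.2%
  N (6.7%): difference = 0.6%
  I (7.0%): difference = 0.9%
Step 3: Most likely is 'H' (6.1%, diff 0.0%); second most likely is 'R' (6.0%, diff 0.1%).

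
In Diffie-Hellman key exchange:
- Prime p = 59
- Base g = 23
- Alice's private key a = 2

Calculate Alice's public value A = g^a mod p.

Step 1: A = g^a mod p = 23^2 mod 59.
  23^1 mod 59 = 23
  23^2 mod 59 = (23 * 23) mod 59 = 57
Result: A = 57.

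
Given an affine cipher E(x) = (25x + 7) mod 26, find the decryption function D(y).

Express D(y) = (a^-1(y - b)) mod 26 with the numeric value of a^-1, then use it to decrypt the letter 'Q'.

Step 1: Find a^-1, the modular inverse of 25 mod 26.
Step 2: We need 25 * a^-1 = 1 (mod 26).
Step 3: 25 * 25 = 625 = 24 * 26 + 1, so a^-1 = 25.
Step 4: D(y) = 25(y - 7) mod 26.
Step 5: Apply to 'Q' (y = 16): D(16) = 25 * (16 - 7) mod 26 = 25 * 9 mod 26 = 17 -> 'R'.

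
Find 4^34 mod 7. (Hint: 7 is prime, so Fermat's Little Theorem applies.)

Step 1: Since 7 is prime, by Fermat's Little Theorem: 4^6 = 1 (mod 7).
Step 2: Reduce exponent: 34 mod 6 = 4.
Step 3: So 4^34 = 4^4 (mod 7).
Step 4: 4^4 mod 7 = 4.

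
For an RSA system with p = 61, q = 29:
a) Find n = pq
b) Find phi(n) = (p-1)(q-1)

Step 1: n = p * q = 61 * 29 = 1769.
Step 2: phi(n) = (p-1)(q-1) = 60 * 28 = 1680.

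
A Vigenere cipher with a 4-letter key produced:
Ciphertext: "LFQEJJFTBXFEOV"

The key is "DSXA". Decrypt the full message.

Step 1: Key 'DSXA' has length 4. Extended key: DSXADSXADSXADS
Step 2: Decrypt each position:
  L(11) - D(3) = 8 = I
  F(5) - S(18) = 13 = N
  Q(16) - X(23) = 19 = T
  E(4) - A(0) = 4 = E
  J(9) - D(3) = 6 = G
  J(9) - S(18) = 17 = R
  F(5) - X(23) = 8 = I
  T(19) - A(0) = 19 = T
  B(1) - D(3) = 24 = Y
  X(23) - S(18) = 5 = F
  F(5) - X(23) = 8 = I
  E(4) - A(0) = 4 = E
  O(14) - D(3) = 11 = L
  V(21) - S(18) = 3 = D
Plaintext: INTEGRITYFIELD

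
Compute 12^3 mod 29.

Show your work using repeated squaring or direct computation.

Step 1: Compute 12^3 mod 29 step by step, reducing modulo 29 at each step.
  12^1 mod 29 = 12
  12^2 mod 29 = (12 * 12) mod 29 = 28
  12^3 mod 29 = (28 * 12) mod 29 = 17
Step 2: Result = 17.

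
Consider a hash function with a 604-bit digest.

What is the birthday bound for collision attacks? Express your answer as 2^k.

Step 1: The birthday paradox gives collision probability ~50% after sqrt(2^n) = 2^(n/2) hashes.
Step 2: For 604-bit output: 2^(604/2) = 2^302.
Step 3: Approximately 2^302 hash computations needed.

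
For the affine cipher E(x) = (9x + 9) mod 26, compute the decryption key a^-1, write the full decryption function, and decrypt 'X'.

Step 1: Find a^-1, the modular inverse of 9 mod 26.
Step 2: We need 9 * a^-1 = 1 (mod 26).
Step 3: 9 * 3 = 27 = 1 * 26 + 1, so a^-1 = 3.
Step 4: D(y) = 3(y - 9) mod 26.
Step 5: Apply to 'X' (y = 23): D(23) = 3 * (23 - 9) mod 26 = 3 * 14 mod 26 = 16 -> 'Q'.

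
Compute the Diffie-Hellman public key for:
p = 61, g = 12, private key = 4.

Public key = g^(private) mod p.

Step 1: A = g^a mod p = 12^4 mod 61.
  12^1 mod 61 = 12
  12^2 mod 61 = (12 * 12) mod 61 = 22
  12^3 mod 61 = (22 * 12) mod 61 = 20
  12^4 mod 61 = (20 * 12) mod 61 = 57
Result: A = 57.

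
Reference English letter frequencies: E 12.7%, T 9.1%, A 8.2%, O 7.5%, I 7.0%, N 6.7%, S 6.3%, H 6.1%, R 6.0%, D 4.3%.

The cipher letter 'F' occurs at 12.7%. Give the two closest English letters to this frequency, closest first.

Step 1: Observed frequency of 'F' is 12.7%.
Step 2: Compute distances to each reference frequency and sort:
  E (12.7%): difference = 0.0% <-- BEST
  T (9.1%): difference = 3.6% <-- RUNNER-UP
  A (8.2%): difference = 4.5%
  O (7.5%): difference = 5.2%
  I (7.0%): difference = 5.7%
Step 3: Most likely is 'E' (12.7%, diff 0.0%); second most likely is 'T' (9.1%, diff 3.6%).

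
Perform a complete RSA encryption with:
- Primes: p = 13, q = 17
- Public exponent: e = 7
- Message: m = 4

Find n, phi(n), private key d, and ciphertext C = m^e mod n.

Step 1: n = 13 * 17 = 221.
Step 2: phi(n) = (13-1)(17-1) = 12 * 16 = 192.
Step 3: Find d = 7^(-1) mod 192 = 55.
  Verify: 7 * 55 = 385 = 1 (mod 192).
Step 4: C = 4^7 mod 221 = 30.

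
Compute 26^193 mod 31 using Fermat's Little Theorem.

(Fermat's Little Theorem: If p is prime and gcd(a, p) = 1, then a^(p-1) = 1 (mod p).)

Step 1: Since 31 is prime, by Fermat's Little Theorem: 26^30 = 1 (mod 31).
Step 2: Reduce exponent: 193 mod 30 = 13.
Step 3: So 26^193 = 26^13 (mod 31).
Step 4: 26^13 mod 31 = 26.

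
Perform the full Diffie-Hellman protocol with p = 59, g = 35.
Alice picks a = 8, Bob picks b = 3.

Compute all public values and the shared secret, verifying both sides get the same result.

Step 1: A = g^a mod p = 35^8 mod 59 = 7.
Step 2: B = g^b mod p = 35^3 mod 59 = 41.
Step 3: Alice computes s = B^a mod p = 41^8 mod 59 = 48.
Step 4: Bob computes s = A^b mod p = 7^3 mod 59 = 48.
Both sides agree: shared secret = 48.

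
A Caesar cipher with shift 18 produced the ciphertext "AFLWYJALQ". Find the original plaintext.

Step 1: Reverse the shift by subtracting 18 from each letter position.
  A (position 0) -> position (0-18) mod 26 = 8 -> I
  F (position 5) -> position (5-18) mod 26 = 13 -> N
  L (position 11) -> position (11-18) mod 26 = 19 -> T
  W (position 22) -> position (22-18) mod 26 = 4 -> E
  Y (position 24) -> position (24-18) mod 26 = 6 -> G
  J (position 9) -> position (9-18) mod 26 = 17 -> R
  A (position 0) -> position (0-18) mod 26 = 8 -> I
  L (position 11) -> position (11-18) mod 26 = 19 -> T
  Q (position 16) -> position (16-18) mod 26 = 24 -> Y
Decrypted message: INTEGRITY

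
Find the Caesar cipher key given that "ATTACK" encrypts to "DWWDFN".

Step 1: Compare first letters: A (position 0) -> D (position 3).
Step 2: Shift = (3 - 0) mod 26 = 3.
The shift value is 3.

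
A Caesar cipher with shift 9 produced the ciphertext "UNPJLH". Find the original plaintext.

Step 1: Reverse the shift by subtracting 9 from each letter position.
  U (position 20) -> position (20-9) mod 26 = 11 -> L
  N (position 13) -> position (13-9) mod 26 = 4 -> E
  P (position 15) -> position (15-9) mod 26 = 6 -> G
  J (position 9) -> position (9-9) mod 26 = 0 -> A
  L (position 11) -> position (11-9) mod 26 = 2 -> C
  H (position 7) -> position (7-9) mod 26 = 24 -> Y
Decrypted message: LEGACY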